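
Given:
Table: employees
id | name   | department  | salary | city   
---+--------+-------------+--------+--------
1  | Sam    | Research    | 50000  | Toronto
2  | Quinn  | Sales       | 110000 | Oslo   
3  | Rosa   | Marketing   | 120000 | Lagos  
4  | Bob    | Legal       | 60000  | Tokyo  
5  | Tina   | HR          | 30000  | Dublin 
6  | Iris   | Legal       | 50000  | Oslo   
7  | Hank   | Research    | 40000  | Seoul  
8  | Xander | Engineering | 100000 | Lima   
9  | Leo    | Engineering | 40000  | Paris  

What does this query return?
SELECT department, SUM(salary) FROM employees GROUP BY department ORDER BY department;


Summing salary within each department:
  Engineering: 100000 + 40000 = 140000
  HR: 30000 = 30000
  Legal: 60000 + 50000 = 110000
  Marketing: 120000 = 120000
  Research: 50000 + 40000 = 90000
  Sales: 110000 = 110000


6 groups:
Engineering, 140000
HR, 30000
Legal, 110000
Marketing, 120000
Research, 90000
Sales, 110000


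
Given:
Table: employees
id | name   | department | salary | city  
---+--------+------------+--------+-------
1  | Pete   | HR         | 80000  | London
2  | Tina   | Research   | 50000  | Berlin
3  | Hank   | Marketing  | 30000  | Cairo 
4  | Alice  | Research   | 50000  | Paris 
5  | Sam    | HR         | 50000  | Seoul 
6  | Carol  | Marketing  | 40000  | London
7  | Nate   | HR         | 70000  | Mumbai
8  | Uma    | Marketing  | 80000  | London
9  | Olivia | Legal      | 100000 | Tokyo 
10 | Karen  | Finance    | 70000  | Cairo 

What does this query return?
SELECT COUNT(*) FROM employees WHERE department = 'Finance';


Counting rows where department = 'Finance'
  Karen -> MATCH


1


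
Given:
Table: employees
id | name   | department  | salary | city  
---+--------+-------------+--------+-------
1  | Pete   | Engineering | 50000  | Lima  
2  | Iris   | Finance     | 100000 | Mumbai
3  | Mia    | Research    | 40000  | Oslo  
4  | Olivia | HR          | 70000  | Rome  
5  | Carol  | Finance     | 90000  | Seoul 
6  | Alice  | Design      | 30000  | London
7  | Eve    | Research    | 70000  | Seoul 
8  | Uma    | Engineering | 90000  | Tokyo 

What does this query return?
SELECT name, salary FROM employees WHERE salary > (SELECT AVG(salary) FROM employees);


Subquery: AVG(salary) = 67500.0
Filtering: salary > 67500.0
  Iris (100000) -> MATCH
  Olivia (70000) -> MATCH
  Carol (90000) -> MATCH
  Eve (70000) -> MATCH
  Uma (90000) -> MATCH


5 rows:
Iris, 100000
Olivia, 70000
Carol, 90000
Eve, 70000
Uma, 90000


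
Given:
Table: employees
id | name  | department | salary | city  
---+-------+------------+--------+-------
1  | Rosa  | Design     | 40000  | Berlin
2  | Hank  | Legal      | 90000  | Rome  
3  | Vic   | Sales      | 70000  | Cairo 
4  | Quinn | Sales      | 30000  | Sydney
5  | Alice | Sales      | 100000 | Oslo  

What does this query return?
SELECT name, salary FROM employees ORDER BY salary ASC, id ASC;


Sorting by salary ASC, then id ASC for ties

5 rows:
Quinn, 30000
Rosa, 40000
Vic, 70000
Hank, 90000
Alice, 100000


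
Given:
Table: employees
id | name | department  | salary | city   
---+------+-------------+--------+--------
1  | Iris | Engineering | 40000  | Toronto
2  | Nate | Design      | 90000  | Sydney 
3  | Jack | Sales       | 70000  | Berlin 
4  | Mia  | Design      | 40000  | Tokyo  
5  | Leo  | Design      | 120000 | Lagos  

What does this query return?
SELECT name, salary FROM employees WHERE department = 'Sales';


Filtering: department = 'Sales'
Matching rows: 1

1 rows:
Jack, 70000


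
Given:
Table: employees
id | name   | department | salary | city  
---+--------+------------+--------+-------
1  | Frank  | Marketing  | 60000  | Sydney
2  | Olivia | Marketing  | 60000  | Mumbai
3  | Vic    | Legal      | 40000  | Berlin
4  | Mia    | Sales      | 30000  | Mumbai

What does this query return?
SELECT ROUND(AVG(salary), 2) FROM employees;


SUM(salary) = 190000
COUNT = 4
ROUND(AVG, 2) = ROUND(190000 / 4, 2) = 47500.0

47500.0


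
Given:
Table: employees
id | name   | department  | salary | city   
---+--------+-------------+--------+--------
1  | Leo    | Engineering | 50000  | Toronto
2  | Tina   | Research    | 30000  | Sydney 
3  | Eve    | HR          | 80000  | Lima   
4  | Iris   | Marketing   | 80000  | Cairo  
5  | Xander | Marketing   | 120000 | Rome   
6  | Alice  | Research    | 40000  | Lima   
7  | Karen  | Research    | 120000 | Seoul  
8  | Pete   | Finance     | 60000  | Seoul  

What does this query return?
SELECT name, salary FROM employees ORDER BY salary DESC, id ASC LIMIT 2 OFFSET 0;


Sort by salary DESC (id ASC tiebreak), then skip 0 and take 2
Rows 1 through 2

2 rows:
Xander, 120000
Karen, 120000


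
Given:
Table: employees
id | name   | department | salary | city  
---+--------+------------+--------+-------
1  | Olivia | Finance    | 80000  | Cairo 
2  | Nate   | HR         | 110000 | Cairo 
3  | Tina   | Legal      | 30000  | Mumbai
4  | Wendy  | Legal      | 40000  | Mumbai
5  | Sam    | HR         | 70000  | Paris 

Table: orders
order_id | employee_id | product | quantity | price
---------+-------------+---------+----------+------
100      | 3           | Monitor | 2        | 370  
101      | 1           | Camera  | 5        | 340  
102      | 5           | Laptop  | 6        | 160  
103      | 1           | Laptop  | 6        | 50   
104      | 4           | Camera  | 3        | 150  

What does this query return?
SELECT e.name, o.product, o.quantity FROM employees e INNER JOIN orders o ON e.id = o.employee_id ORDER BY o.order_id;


Joining employees.id = orders.employee_id:
  employee Tina (id=3) -> order Monitor
  employee Olivia (id=1) -> order Camera
  employee Sam (id=5) -> order Laptop
  employee Olivia (id=1) -> order Laptop
  employee Wendy (id=4) -> order Camera


5 rows:
Tina, Monitor, 2
Olivia, Camera, 5
Sam, Laptop, 6
Olivia, Laptop, 6
Wendy, Camera, 3


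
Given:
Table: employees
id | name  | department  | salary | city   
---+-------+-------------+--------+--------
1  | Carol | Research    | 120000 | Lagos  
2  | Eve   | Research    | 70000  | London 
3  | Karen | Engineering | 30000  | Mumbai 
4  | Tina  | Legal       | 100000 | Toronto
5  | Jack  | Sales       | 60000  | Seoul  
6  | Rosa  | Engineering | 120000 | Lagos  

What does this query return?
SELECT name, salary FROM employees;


Projecting columns: name, salary

6 rows:
Carol, 120000
Eve, 70000
Karen, 30000
Tina, 100000
Jack, 60000
Rosa, 120000


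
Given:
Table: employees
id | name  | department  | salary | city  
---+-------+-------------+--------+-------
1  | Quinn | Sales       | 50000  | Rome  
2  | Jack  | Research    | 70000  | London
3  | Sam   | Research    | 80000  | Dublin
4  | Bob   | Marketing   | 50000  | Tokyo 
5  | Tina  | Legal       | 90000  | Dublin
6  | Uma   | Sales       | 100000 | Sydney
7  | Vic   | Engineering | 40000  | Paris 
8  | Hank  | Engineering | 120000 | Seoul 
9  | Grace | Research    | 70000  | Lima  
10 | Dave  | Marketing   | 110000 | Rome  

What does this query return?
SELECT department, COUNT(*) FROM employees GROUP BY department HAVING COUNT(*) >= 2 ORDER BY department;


Groups with count >= 2:
  Engineering: 2 -> PASS
  Marketing: 2 -> PASS
  Research: 3 -> PASS
  Sales: 2 -> PASS
  Legal: 1 -> filtered out


4 groups:
Engineering, 2
Marketing, 2
Research, 3
Sales, 2


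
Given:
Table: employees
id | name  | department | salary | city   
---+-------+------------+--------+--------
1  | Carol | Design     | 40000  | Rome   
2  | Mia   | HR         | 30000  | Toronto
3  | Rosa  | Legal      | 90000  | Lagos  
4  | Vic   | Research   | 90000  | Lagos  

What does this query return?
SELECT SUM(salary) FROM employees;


SUM(salary) = 40000 + 30000 + 90000 + 90000 = 250000

250000


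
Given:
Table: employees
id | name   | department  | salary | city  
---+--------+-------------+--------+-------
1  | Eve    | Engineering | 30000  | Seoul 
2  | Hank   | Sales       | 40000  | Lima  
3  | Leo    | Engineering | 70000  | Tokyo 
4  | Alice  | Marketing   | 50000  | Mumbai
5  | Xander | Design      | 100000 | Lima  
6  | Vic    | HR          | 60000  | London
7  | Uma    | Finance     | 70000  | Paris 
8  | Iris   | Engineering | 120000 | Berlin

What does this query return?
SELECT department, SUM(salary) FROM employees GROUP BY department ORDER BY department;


Summing salary within each department:
  Design: 100000 = 100000
  Engineering: 30000 + 70000 + 120000 = 220000
  Finance: 70000 = 70000
  HR: 60000 = 60000
  Marketing: 50000 = 50000
  Sales: 40000 = 40000


6 groups:
Design, 100000
Engineering, 220000
Finance, 70000
HR, 60000
Marketing, 50000
Sales, 40000


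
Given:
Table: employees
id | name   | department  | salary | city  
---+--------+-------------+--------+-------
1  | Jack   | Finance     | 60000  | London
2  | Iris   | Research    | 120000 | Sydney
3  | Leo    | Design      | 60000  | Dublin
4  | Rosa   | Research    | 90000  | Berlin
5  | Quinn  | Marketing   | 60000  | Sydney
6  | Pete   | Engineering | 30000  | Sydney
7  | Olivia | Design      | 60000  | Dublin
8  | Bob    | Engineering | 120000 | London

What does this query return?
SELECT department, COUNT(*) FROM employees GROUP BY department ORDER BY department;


Assigning each row to its department group:
  Jack -> Finance
  Iris -> Research
  Leo -> Design
  Rosa -> Research
  Quinn -> Marketing
  Pete -> Engineering
  Olivia -> Design
  Bob -> Engineering


5 groups:
Design, 2
Engineering, 2
Finance, 1
Marketing, 1
Research, 2


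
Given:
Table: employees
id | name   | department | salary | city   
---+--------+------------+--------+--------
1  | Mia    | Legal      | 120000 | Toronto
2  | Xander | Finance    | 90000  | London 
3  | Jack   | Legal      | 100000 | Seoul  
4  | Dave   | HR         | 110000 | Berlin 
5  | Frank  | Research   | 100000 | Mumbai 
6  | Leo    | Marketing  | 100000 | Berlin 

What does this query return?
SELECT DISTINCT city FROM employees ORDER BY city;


All 'city' values (row order): Toronto, London, Seoul, Berlin, Mumbai, Berlin
Removing duplicates leaves 5 unique value(s).

5 values:
Berlin
London
Mumbai
Seoul
Toronto


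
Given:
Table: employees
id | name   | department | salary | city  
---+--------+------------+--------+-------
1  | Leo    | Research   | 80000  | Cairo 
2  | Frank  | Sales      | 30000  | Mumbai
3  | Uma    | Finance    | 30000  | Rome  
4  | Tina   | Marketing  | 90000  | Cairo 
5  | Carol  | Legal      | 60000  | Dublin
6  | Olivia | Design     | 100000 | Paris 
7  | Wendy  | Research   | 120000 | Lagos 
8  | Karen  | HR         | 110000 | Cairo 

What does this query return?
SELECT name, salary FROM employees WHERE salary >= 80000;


Filtering: salary >= 80000
Matching: 5 rows

5 rows:
Leo, 80000
Tina, 90000
Olivia, 100000
Wendy, 120000
Karen, 110000


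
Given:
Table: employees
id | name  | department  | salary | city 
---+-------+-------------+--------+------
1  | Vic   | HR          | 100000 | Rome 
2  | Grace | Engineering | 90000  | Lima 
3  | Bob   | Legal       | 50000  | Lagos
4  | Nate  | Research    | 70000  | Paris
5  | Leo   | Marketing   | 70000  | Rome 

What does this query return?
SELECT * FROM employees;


SELECT * returns all 5 rows with all columns

5 rows:
1, Vic, HR, 100000, Rome
2, Grace, Engineering, 90000, Lima
3, Bob, Legal, 50000, Lagos
4, Nate, Research, 70000, Paris
5, Leo, Marketing, 70000, Rome


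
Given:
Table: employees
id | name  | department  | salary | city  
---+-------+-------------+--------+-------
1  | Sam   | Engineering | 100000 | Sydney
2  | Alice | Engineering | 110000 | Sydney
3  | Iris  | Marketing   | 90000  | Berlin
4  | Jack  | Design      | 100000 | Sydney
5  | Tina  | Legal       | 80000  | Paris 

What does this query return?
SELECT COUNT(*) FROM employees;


COUNT(*) counts all rows

5


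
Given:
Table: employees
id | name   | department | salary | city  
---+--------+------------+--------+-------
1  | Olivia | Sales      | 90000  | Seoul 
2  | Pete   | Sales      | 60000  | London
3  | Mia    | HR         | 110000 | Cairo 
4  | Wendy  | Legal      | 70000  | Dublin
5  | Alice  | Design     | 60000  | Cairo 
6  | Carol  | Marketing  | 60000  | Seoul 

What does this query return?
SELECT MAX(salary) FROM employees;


Salaries: 90000, 60000, 110000, 70000, 60000, 60000
MAX = 110000

110000


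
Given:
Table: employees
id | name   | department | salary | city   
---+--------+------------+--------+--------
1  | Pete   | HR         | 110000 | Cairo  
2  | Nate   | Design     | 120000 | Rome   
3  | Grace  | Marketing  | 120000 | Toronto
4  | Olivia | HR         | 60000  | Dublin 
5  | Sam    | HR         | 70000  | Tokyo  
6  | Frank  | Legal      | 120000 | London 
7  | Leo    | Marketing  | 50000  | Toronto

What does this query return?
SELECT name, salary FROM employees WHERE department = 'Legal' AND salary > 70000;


Filtering: department = 'Legal' AND salary > 70000
Matching: 1 rows

1 rows:
Frank, 120000


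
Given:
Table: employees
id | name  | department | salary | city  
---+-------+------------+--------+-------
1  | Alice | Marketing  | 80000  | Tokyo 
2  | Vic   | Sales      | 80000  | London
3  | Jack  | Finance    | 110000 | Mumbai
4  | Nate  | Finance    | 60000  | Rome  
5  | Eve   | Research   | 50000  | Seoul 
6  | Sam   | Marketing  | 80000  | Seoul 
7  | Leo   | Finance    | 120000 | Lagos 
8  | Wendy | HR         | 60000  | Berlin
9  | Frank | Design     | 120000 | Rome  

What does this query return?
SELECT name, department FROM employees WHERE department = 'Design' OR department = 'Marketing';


Filtering: department = 'Design' OR 'Marketing'
Matching: 3 rows

3 rows:
Alice, Marketing
Sam, Marketing
Frank, Design


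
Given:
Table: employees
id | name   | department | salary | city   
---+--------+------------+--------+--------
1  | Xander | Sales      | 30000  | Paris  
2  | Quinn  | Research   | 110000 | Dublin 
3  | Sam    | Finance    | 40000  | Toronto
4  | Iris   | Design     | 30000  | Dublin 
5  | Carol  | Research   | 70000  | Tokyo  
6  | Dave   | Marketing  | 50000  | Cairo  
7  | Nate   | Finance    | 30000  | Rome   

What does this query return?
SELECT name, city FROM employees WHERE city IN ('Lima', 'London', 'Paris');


Filtering: city IN ('Lima', 'London', 'Paris')
Matching: 1 rows

1 rows:
Xander, Paris


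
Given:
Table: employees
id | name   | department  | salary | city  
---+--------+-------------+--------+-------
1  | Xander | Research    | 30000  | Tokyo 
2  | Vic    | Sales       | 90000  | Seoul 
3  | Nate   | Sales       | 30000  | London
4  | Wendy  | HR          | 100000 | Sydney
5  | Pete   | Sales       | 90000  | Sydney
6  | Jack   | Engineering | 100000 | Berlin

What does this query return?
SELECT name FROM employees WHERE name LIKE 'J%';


LIKE 'J%' matches names starting with 'J'
Matching: 1

1 rows:
Jack


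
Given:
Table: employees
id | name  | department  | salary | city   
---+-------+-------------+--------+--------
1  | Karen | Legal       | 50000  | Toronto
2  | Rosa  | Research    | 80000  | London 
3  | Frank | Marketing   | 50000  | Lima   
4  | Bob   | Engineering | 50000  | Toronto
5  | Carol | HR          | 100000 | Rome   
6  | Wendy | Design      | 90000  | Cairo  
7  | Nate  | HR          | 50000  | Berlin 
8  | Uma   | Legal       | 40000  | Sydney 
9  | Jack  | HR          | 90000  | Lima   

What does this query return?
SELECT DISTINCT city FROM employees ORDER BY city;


All 'city' values (row order): Toronto, London, Lima, Toronto, Rome, Cairo, Berlin, Sydney, Lima
Removing duplicates leaves 7 unique value(s).

7 values:
Berlin
Cairo
Lima
London
Rome
Sydney
Toronto


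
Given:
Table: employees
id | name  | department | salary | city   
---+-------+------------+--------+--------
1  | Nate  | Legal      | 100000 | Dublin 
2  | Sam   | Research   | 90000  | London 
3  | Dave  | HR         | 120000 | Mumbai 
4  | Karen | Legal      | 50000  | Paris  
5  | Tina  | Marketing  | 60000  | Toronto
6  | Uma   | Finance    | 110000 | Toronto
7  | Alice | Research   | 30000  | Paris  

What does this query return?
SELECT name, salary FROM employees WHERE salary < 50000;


Filtering: salary < 50000
Matching: 1 rows

1 rows:
Alice, 30000


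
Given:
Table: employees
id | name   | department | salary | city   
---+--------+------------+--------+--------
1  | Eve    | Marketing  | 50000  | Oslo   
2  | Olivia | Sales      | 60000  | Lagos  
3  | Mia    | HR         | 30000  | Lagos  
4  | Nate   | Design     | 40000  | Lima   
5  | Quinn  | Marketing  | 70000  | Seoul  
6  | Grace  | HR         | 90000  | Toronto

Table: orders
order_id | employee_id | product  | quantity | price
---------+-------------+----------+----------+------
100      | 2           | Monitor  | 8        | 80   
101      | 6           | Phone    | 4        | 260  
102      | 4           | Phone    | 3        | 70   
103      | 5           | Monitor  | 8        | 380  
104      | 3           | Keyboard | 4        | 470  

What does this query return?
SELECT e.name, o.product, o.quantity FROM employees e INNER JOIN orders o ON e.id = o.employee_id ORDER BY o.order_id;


Joining employees.id = orders.employee_id:
  employee Olivia (id=2) -> order Monitor
  employee Grace (id=6) -> order Phone
  employee Nate (id=4) -> order Phone
  employee Quinn (id=5) -> order Monitor
  employee Mia (id=3) -> order Keyboard


5 rows:
Olivia, Monitor, 8
Grace, Phone, 4
Nate, Phone, 3
Quinn, Monitor, 8
Mia, Keyboard, 4


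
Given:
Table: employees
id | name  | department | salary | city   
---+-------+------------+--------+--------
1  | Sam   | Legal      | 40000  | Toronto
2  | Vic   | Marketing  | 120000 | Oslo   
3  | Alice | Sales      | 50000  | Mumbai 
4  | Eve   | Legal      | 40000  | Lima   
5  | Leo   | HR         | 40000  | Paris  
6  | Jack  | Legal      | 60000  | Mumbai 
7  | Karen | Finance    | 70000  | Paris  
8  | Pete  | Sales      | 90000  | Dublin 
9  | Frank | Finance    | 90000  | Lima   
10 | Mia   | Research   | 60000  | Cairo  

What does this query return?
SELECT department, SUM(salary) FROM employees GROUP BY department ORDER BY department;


Summing salary within each department:
  Finance: 70000 + 90000 = 160000
  HR: 40000 = 40000
  Legal: 40000 + 40000 + 60000 = 140000
  Marketing: 120000 = 120000
  Research: 60000 = 60000
  Sales: 50000 + 90000 = 140000


6 groups:
Finance, 160000
HR, 40000
Legal, 140000
Marketing, 120000
Research, 60000
Sales, 140000


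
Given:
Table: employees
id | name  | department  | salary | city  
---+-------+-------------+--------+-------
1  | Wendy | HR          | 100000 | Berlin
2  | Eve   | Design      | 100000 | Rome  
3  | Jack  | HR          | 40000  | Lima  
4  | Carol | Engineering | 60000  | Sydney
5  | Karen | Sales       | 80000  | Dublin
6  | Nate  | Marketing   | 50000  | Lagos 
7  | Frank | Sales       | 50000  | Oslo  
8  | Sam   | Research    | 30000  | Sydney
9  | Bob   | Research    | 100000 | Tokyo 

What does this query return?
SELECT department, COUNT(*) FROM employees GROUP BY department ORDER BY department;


Assigning each row to its department group:
  Wendy -> HR
  Eve -> Design
  Jack -> HR
  Carol -> Engineering
  Karen -> Sales
  Nate -> Marketing
  Frank -> Sales
  Sam -> Research
  Bob -> Research


6 groups:
Design, 1
Engineering, 1
HR, 2
Marketing, 1
Research, 2
Sales, 2


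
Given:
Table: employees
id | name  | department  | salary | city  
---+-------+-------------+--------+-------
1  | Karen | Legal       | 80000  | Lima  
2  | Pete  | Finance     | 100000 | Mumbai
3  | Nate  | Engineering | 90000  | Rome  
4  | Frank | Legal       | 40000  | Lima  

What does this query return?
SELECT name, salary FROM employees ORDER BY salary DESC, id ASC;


Sorting by salary DESC, then id ASC for ties

4 rows:
Pete, 100000
Nate, 90000
Karen, 80000
Frank, 40000


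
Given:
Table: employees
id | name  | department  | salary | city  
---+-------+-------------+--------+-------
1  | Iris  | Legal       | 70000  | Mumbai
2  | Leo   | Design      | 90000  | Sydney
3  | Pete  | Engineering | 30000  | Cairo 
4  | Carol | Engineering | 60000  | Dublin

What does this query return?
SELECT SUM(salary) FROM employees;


SUM(salary) = 70000 + 90000 + 30000 + 60000 = 250000

250000


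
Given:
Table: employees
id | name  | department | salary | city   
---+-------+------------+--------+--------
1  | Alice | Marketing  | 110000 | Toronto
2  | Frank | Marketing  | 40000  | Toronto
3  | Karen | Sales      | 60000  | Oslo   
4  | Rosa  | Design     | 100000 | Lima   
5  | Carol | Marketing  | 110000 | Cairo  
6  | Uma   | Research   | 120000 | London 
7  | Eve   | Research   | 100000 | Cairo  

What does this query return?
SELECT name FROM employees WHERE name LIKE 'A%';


LIKE 'A%' matches names starting with 'A'
Matching: 1

1 rows:
Alice


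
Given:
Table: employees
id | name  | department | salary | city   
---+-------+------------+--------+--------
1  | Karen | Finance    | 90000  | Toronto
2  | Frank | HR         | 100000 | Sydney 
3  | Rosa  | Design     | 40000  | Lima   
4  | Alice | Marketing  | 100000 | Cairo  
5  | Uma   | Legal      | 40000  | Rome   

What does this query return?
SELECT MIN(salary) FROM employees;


Salaries: 90000, 100000, 40000, 100000, 40000
MIN = 40000

40000


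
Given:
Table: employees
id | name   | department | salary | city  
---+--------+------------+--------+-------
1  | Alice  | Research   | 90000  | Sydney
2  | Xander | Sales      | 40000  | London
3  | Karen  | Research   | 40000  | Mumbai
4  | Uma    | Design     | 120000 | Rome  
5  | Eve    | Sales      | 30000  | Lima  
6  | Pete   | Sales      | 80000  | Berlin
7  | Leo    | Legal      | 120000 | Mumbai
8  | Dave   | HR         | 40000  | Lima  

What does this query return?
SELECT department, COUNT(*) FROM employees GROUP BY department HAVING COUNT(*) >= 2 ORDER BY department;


Groups with count >= 2:
  Research: 2 -> PASS
  Sales: 3 -> PASS
  Design: 1 -> filtered out
  HR: 1 -> filtered out
  Legal: 1 -> filtered out


2 groups:
Research, 2
Sales, 3


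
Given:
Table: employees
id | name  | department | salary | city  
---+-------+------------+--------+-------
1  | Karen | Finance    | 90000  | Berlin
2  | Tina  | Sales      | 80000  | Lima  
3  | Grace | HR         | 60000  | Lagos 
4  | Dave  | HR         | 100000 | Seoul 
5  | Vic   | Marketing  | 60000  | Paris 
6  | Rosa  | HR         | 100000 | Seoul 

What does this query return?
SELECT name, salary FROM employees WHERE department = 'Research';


Filtering: department = 'Research'
Matching rows: 0

Empty result set (0 rows)


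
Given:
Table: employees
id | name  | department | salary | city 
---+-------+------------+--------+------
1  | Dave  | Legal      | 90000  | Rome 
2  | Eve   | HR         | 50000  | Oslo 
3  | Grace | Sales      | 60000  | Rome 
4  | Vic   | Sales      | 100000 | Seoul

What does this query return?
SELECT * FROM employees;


SELECT * returns all 4 rows with all columns

4 rows:
1, Dave, Legal, 90000, Rome
2, Eve, HR, 50000, Oslo
3, Grace, Sales, 60000, Rome
4, Vic, Sales, 100000, Seoul


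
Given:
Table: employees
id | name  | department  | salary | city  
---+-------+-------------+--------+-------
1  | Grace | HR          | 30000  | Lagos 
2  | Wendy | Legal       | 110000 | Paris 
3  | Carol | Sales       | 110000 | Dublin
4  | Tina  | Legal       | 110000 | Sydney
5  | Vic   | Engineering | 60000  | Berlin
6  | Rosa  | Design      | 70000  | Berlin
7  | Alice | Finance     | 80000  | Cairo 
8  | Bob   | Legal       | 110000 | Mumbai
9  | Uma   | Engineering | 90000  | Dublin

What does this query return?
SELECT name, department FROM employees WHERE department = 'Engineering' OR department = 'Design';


Filtering: department = 'Engineering' OR 'Design'
Matching: 3 rows

3 rows:
Vic, Engineering
Rosa, Design
Uma, Engineering


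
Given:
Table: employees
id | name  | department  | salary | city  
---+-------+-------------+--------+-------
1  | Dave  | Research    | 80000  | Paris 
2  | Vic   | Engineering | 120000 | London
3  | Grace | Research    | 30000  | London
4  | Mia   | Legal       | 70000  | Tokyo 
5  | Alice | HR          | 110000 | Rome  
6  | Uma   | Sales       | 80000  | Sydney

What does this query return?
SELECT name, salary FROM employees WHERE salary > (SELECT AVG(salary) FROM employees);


Subquery: AVG(salary) = 81666.67
Filtering: salary > 81666.67
  Vic (120000) -> MATCH
  Alice (110000) -> MATCH


2 rows:
Vic, 120000
Alice, 110000


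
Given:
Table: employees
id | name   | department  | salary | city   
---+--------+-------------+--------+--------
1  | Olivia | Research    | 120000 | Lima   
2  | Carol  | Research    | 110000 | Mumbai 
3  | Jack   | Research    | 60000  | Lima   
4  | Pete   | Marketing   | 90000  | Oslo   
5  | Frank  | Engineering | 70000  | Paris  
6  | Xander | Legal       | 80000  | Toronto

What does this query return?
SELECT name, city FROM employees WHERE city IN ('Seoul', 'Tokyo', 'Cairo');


Filtering: city IN ('Seoul', 'Tokyo', 'Cairo')
Matching: 0 rows

Empty result set (0 rows)


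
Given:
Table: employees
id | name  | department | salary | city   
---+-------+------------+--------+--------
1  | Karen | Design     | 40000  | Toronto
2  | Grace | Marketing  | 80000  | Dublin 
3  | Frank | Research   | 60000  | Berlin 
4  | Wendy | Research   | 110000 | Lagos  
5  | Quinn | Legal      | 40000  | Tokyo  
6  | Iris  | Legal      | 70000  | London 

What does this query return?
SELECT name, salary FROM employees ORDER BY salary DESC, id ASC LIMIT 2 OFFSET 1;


Sort by salary DESC (id ASC tiebreak), then skip 1 and take 2
Rows 2 through 3

2 rows:
Grace, 80000
Iris, 70000


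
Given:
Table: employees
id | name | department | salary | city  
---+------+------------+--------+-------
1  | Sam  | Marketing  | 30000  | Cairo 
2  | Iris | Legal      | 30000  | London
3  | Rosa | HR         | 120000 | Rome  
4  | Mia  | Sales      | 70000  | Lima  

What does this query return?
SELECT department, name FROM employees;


Projecting columns: department, name

4 rows:
Marketing, Sam
Legal, Iris
HR, Rosa
Sales, Mia


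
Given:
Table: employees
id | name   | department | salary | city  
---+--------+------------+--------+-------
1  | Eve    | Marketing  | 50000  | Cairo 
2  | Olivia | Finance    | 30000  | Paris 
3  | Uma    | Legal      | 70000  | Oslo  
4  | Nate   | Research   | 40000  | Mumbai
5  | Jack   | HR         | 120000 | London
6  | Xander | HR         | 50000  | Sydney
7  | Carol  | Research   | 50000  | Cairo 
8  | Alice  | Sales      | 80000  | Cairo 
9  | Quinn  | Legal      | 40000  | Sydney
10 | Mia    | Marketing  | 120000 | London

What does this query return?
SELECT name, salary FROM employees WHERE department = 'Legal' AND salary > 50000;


Filtering: department = 'Legal' AND salary > 50000
Matching: 1 rows

1 rows:
Uma, 70000


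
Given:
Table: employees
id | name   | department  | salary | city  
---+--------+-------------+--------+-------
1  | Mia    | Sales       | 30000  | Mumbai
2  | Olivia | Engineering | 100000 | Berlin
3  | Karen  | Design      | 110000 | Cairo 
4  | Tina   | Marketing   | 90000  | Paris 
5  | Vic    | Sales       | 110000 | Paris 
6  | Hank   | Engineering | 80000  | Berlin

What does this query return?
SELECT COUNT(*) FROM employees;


COUNT(*) counts all rows

6


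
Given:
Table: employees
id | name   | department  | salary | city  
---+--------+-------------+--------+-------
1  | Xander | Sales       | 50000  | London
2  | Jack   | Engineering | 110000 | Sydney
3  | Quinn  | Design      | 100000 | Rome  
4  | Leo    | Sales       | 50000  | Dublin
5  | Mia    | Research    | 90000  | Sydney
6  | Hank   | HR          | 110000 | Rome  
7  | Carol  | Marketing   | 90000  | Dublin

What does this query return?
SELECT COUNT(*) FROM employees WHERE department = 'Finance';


Counting rows where department = 'Finance'


0


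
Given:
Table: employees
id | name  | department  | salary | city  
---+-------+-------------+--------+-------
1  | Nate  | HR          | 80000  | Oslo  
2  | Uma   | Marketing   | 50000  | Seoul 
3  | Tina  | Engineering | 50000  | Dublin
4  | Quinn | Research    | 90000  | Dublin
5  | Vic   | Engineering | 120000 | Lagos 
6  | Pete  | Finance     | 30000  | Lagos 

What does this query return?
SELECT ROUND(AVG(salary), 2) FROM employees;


SUM(salary) = 420000
COUNT = 6
ROUND(AVG, 2) = ROUND(420000 / 6, 2) = 70000.0

70000.0


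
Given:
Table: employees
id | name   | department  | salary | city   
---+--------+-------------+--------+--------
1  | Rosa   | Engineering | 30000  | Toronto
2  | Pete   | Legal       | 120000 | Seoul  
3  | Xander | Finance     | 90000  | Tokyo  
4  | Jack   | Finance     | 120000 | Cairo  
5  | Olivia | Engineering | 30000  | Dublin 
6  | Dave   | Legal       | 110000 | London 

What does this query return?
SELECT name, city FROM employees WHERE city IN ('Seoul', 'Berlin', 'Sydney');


Filtering: city IN ('Seoul', 'Berlin', 'Sydney')
Matching: 1 rows

1 rows:
Pete, Seoul


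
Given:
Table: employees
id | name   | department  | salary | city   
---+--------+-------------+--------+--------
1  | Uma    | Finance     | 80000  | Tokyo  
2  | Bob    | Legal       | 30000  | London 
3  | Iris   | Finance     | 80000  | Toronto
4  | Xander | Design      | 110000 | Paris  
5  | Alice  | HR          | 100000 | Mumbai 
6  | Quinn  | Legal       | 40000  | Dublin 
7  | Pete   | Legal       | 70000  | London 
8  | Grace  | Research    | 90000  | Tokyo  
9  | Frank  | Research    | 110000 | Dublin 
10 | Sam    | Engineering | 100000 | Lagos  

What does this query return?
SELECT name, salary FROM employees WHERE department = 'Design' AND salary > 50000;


Filtering: department = 'Design' AND salary > 50000
Matching: 1 rows

1 rows:
Xander, 110000


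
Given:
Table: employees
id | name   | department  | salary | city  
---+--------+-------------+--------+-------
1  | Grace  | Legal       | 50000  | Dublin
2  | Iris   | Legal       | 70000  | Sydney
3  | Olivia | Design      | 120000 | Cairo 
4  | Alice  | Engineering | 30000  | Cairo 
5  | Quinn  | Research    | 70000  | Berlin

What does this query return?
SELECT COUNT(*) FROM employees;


COUNT(*) counts all rows

5


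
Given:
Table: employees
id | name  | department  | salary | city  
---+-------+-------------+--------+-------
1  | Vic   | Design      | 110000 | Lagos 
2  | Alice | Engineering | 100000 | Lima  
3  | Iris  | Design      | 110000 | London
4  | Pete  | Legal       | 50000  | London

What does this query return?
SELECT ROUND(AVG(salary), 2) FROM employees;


SUM(salary) = 370000
COUNT = 4
ROUND(AVG, 2) = ROUND(370000 / 4, 2) = 92500.0

92500.0


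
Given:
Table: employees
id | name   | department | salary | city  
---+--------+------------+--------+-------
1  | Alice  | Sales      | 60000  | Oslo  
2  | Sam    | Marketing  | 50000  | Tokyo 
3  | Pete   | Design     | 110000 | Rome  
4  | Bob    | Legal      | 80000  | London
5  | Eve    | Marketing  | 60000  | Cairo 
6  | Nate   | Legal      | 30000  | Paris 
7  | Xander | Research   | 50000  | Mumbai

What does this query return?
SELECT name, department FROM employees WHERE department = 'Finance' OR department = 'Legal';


Filtering: department = 'Finance' OR 'Legal'
Matching: 2 rows

2 rows:
Bob, Legal
Nate, Legal


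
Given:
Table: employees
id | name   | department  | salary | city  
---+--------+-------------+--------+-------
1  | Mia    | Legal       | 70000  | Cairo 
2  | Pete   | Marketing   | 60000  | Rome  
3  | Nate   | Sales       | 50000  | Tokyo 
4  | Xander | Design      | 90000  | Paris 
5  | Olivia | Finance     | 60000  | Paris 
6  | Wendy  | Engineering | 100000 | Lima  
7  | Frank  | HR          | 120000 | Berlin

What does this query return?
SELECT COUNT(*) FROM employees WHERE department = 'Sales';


Counting rows where department = 'Sales'
  Nate -> MATCH


1


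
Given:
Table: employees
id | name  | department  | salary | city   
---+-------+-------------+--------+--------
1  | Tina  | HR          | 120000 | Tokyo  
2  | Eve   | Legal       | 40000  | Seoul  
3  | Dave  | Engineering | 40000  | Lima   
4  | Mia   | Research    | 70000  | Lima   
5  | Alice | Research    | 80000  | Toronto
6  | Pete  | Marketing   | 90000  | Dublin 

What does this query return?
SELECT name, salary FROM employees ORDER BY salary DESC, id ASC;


Sorting by salary DESC, then id ASC for ties

6 rows:
Tina, 120000
Pete, 90000
Alice, 80000
Mia, 70000
Eve, 40000
Dave, 40000


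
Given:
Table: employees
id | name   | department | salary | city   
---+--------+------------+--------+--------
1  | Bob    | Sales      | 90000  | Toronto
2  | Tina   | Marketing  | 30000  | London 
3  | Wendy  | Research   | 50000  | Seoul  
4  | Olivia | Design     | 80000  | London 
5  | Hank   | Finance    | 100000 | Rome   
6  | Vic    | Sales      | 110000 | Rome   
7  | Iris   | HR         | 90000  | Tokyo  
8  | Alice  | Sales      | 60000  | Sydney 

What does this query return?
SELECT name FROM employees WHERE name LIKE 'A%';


LIKE 'A%' matches names starting with 'A'
Matching: 1

1 rows:
Alice


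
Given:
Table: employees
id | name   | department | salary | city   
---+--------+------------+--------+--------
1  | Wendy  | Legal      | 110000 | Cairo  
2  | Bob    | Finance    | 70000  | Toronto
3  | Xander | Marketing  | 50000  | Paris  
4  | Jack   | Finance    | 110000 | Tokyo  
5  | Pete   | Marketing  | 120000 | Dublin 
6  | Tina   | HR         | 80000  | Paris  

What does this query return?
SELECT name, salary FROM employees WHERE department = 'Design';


Filtering: department = 'Design'
Matching rows: 0

Empty result set (0 rows)


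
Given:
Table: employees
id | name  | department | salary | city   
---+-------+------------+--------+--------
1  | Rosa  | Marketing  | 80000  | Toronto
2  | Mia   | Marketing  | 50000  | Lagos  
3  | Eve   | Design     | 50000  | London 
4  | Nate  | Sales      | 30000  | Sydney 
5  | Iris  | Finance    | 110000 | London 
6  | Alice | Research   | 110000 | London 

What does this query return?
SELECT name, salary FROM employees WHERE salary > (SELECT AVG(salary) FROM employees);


Subquery: AVG(salary) = 71666.67
Filtering: salary > 71666.67
  Rosa (80000) -> MATCH
  Iris (110000) -> MATCH
  Alice (110000) -> MATCH


3 rows:
Rosa, 80000
Iris, 110000
Alice, 110000


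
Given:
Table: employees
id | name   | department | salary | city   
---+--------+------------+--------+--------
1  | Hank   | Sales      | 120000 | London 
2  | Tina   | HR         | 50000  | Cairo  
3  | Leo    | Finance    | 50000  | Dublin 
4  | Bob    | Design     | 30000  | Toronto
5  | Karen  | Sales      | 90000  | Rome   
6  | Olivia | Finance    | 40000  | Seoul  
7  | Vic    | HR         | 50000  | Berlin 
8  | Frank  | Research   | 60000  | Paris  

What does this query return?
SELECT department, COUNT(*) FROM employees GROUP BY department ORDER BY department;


Assigning each row to its department group:
  Hank -> Sales
  Tina -> HR
  Leo -> Finance
  Bob -> Design
  Karen -> Sales
  Olivia -> Finance
  Vic -> HR
  Frank -> Research


5 groups:
Design, 1
Finance, 2
HR, 2
Research, 1
Sales, 2


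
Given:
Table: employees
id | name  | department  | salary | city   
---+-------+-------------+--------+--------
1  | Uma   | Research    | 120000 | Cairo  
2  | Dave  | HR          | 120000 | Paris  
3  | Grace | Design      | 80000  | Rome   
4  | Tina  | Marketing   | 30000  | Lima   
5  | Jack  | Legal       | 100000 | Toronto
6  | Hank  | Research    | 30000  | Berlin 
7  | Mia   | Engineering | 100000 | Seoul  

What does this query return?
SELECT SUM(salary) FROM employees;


SUM(salary) = 120000 + 120000 + 80000 + 30000 + 100000 + 30000 + 100000 = 580000

580000


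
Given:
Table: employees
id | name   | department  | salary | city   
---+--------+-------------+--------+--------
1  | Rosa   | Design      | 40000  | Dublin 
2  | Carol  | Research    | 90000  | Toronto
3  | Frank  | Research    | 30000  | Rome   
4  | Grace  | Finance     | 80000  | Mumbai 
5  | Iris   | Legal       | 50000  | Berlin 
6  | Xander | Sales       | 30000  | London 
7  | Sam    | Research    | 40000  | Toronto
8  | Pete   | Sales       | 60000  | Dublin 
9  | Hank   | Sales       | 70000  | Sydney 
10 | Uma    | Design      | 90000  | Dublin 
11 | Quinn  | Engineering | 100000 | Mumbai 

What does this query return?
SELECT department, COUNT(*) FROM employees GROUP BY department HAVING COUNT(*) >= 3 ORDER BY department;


Groups with count >= 3:
  Research: 3 -> PASS
  Sales: 3 -> PASS
  Design: 2 -> filtered out
  Engineering: 1 -> filtered out
  Finance: 1 -> filtered out
  Legal: 1 -> filtered out


2 groups:
Research, 3
Sales, 3


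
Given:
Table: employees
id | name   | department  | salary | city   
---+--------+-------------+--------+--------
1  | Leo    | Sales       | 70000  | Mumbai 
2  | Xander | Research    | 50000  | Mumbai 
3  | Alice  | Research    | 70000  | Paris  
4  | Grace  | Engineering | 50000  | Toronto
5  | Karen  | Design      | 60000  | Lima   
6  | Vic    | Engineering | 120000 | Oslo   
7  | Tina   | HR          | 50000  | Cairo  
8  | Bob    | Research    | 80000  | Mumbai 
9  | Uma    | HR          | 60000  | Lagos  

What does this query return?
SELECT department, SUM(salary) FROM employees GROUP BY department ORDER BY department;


Summing salary within each department:
  Design: 60000 = 60000
  Engineering: 50000 + 120000 = 170000
  HR: 50000 + 60000 = 110000
  Research: 50000 + 70000 + 80000 = 200000
  Sales: 70000 = 70000


5 groups:
Design, 60000
Engineering, 170000
HR, 110000
Research, 200000
Sales, 70000


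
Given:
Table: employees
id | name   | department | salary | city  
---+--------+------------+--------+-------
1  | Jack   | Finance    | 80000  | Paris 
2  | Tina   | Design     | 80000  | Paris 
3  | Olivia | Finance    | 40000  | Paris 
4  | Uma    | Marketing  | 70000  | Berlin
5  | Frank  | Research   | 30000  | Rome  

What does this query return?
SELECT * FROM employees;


SELECT * returns all 5 rows with all columns

5 rows:
1, Jack, Finance, 80000, Paris
2, Tina, Design, 80000, Paris
3, Olivia, Finance, 40000, Paris
4, Uma, Marketing, 70000, Berlin
5, Frank, Research, 30000, Rome


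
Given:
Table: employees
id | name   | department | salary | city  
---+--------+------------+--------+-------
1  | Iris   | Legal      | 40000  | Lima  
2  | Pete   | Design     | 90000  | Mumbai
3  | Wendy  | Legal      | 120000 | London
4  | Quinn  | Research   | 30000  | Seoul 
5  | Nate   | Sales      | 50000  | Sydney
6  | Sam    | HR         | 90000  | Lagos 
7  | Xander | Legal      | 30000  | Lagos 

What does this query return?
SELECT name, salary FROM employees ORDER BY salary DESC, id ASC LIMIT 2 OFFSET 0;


Sort by salary DESC (id ASC tiebreak), then skip 0 and take 2
Rows 1 through 2

2 rows:
Wendy, 120000
Pete, 90000


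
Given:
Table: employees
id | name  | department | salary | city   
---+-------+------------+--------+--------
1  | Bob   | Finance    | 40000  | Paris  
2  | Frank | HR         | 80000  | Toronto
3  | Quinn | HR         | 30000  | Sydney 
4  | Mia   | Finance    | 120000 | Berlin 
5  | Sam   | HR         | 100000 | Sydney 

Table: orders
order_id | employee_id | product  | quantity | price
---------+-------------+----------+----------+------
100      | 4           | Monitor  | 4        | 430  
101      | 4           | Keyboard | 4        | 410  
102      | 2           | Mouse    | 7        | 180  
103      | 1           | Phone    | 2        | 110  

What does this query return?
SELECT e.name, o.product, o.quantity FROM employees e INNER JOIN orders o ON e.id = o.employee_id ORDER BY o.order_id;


Joining employees.id = orders.employee_id:
  employee Mia (id=4) -> order Monitor
  employee Mia (id=4) -> order Keyboard
  employee Frank (id=2) -> order Mouse
  employee Bob (id=1) -> order Phone


4 rows:
Mia, Monitor, 4
Mia, Keyboard, 4
Frank, Mouse, 7
Bob, Phone, 2


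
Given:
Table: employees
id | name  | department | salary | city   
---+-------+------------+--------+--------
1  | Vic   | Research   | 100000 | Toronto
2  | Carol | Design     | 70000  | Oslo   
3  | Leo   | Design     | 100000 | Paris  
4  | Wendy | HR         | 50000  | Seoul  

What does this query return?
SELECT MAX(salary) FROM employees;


Salaries: 100000, 70000, 100000, 50000
MAX = 100000

100000
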